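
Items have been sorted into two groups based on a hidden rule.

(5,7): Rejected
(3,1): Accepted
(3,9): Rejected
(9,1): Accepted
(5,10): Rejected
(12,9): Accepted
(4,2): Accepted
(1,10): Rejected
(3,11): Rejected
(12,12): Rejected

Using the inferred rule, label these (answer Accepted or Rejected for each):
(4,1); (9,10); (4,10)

Accepted, Rejected, Rejected

The distinguishing property — first > second — holds for all the 'Accepted' cases and none of the 'Rejected' cases.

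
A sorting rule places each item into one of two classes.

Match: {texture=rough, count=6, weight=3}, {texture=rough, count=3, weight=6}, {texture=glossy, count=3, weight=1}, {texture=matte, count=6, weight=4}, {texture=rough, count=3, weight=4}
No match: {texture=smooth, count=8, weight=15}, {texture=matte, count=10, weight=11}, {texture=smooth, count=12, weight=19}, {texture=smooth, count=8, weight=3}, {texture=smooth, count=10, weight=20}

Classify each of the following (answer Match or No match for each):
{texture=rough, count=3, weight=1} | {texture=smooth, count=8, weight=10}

Match, No match

'Match' ⟺ count ≤ 6.
{texture=rough, count=3, weight=1} — count = 3, hence Match. {texture=smooth, count=8, weight=10} — count = 8, hence No match.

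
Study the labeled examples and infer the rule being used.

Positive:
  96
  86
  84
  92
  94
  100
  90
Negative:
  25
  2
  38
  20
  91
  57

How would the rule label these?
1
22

The simplest hypothesis consistent with all the labels is: even AND at least 57.

Negative, Negative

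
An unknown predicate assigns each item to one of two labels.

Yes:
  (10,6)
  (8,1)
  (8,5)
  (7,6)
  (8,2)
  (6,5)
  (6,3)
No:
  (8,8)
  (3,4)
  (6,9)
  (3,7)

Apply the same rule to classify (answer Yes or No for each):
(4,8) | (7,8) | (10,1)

Every 'Yes' example satisfies: first > second. None of the 'No' examples do.
(4,8): 4 < 8 — doesn't match, so No. (7,8): 7 < 8 — doesn't match, so No. (10,1): 10 > 1 — checks out, so Yes.

No, No, Yes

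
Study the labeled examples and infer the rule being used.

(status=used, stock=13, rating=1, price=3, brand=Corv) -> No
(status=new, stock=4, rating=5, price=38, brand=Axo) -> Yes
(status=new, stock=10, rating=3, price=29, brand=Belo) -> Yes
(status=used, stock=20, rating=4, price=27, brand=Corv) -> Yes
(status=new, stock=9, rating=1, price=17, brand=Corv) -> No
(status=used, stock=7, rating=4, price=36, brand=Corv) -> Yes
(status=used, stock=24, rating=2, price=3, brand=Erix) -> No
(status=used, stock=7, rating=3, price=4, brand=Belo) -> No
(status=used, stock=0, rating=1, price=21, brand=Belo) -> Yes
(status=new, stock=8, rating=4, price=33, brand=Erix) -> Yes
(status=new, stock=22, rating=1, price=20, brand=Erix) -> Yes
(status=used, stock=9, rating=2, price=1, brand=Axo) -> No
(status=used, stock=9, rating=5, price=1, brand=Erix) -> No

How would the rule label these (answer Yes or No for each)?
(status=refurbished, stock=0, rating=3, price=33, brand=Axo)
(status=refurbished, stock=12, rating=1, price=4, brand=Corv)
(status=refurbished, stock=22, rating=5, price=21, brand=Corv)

All 'Yes' examples share one property — price ≥ 20 — and every 'No' example lacks it.
(status=refurbished, stock=0, rating=3, price=33, brand=Axo) → price = 33 → Yes. (status=refurbished, stock=12, rating=1, price=4, brand=Corv) → price = 4 → No. (status=refurbished, stock=22, rating=5, price=21, brand=Corv) → price = 21 → Yes.

Yes, No, Yes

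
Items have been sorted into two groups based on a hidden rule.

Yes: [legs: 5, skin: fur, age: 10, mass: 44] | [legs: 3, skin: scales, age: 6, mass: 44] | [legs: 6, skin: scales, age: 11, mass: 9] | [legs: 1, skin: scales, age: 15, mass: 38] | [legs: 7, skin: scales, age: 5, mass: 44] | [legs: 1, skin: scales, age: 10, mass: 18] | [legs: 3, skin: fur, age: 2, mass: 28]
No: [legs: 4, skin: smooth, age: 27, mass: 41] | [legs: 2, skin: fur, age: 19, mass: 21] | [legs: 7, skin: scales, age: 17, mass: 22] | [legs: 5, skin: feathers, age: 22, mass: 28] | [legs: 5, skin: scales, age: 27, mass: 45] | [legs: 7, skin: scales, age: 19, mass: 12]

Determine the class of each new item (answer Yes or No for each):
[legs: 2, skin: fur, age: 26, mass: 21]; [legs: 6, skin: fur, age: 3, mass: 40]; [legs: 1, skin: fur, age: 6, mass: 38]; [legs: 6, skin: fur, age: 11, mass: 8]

No, Yes, Yes, Yes

The classifier is using: age ≤ 15.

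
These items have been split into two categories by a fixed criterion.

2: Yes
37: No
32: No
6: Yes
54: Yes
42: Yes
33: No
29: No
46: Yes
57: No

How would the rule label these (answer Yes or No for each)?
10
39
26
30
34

Yes, No, Yes, Yes, Yes

The rule appears to be: ≡ 2 (mod 4).
10: Yes (10 mod 4 = 2).
39: No (39 mod 4 = 3).
26: Yes (26 mod 4 = 2).
30: Yes (30 mod 4 = 2).
34: Yes (34 mod 4 = 2).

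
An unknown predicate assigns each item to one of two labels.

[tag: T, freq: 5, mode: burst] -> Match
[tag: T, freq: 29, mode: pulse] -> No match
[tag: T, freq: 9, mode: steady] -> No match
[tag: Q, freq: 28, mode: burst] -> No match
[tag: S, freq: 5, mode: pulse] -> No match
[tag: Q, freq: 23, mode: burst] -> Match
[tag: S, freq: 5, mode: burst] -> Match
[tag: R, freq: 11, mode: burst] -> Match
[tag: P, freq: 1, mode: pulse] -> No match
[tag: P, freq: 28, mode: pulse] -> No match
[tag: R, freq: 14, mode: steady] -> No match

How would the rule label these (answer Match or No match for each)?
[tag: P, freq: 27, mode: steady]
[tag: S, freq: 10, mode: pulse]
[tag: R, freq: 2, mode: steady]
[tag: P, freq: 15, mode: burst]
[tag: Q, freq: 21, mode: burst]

One predicate separates the groups cleanly: mode is burst AND freq ≤ 23.

No match, No match, No match, Match, Match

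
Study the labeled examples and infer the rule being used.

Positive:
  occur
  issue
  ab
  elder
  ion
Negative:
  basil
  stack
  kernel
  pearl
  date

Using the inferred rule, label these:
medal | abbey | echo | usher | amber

Checking candidate rules against both groups, what survives is: starts with a vowel.

Negative, Positive, Positive, Positive, Positive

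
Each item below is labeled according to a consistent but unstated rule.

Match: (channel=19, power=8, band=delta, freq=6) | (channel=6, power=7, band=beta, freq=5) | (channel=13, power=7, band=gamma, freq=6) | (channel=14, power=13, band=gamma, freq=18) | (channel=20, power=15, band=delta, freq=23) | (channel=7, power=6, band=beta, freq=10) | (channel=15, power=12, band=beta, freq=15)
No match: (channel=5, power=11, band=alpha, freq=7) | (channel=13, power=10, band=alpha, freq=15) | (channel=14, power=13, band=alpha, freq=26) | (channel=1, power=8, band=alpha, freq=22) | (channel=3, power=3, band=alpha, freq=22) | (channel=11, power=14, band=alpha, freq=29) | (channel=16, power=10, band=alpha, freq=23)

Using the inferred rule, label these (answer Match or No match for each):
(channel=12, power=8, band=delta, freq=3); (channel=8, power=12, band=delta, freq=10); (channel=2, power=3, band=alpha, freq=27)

All 'Match' examples share one property — band is not alpha — and every 'No match' example lacks it.
(channel=12, power=8, band=delta, freq=3): band is delta — fits, so Match. (channel=8, power=12, band=delta, freq=10): band is delta — fits, so Match. (channel=2, power=3, band=alpha, freq=27): band is alpha — does not fit, so No match.

Match, Match, No match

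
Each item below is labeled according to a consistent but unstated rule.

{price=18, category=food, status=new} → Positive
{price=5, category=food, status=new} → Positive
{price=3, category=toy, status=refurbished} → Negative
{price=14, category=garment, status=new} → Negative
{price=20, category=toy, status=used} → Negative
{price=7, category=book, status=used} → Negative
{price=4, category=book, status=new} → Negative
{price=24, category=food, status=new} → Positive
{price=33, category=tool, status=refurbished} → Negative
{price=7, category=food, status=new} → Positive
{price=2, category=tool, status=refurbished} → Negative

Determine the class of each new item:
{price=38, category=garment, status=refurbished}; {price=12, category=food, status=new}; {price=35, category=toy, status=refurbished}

Negative, Positive, Negative

Rule: category is food. This holds for each 'Positive' example and fails for each 'Negative' one.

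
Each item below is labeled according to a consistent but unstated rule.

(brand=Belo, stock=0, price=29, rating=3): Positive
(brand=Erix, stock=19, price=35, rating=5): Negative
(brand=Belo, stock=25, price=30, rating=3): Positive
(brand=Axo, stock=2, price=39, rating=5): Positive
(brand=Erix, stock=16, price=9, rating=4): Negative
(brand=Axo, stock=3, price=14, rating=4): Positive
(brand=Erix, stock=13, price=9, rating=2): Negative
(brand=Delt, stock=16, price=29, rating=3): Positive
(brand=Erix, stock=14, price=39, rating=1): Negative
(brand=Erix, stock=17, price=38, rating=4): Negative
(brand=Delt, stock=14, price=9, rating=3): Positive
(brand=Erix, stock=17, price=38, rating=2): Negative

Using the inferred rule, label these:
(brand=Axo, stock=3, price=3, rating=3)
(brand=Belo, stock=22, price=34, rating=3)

The rule appears to be: brand is not Erix.
(brand=Axo, stock=3, price=3, rating=3): Positive (brand is Axo). (brand=Belo, stock=22, price=34, rating=3): Positive (brand is Belo).

Positive, Positive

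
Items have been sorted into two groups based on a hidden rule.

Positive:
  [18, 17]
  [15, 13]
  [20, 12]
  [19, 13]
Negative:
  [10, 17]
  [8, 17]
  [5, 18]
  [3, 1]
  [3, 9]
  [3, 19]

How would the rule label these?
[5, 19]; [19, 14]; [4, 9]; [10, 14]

Negative, Positive, Negative, Negative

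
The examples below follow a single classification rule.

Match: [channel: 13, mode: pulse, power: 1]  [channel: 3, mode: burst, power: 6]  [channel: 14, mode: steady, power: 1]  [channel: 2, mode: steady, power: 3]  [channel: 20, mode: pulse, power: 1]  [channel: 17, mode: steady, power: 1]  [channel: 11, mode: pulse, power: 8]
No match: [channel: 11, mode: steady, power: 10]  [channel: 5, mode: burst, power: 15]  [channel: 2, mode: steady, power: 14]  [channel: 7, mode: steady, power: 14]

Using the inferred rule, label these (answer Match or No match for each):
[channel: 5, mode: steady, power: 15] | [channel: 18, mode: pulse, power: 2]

No match, Match

Rule: power ≤ 8. This holds for each 'Match' example and fails for each 'No match' one.
[channel: 5, mode: steady, power: 15]: No match (power = 15).
[channel: 18, mode: pulse, power: 2]: Match (power = 2).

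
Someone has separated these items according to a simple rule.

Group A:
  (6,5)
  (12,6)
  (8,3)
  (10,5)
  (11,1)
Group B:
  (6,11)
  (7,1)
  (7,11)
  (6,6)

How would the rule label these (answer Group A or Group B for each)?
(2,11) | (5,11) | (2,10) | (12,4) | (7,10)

The distinguishing property — first > second AND sum ≥ 11 — holds for all the 'Group A' cases and none of the 'Group B' cases.
(2,11) → 2 < 11, 2+11 = 13 → Group B.
(5,11) → 5 < 11, 5+11 = 16 → Group B.
(2,10) → 2 < 10, 2+10 = 12 → Group B.
(12,4) → 12 > 4, 12+4 = 16 → Group A.
(7,10) → 7 < 10, 7+10 = 17 → Group B.

Group B, Group B, Group B, Group A, Group B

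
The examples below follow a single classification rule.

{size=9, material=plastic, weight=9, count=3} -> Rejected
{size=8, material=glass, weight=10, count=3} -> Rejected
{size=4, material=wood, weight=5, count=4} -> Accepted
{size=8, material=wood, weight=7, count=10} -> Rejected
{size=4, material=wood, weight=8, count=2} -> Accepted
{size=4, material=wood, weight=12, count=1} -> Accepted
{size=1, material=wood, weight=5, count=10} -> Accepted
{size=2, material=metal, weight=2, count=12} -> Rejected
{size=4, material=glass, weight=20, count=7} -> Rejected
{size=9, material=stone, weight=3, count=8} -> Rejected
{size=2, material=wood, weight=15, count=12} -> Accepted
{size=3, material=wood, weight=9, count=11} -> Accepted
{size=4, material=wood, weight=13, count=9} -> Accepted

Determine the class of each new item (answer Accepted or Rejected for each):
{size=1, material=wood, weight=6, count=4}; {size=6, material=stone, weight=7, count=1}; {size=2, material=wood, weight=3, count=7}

'Accepted' ⟺ material is wood AND size ≤ 4.
{size=1, material=wood, weight=6, count=4}: material is wood, size = 1 — has this property, so Accepted. {size=6, material=stone, weight=7, count=1}: material is stone, size = 6 — does not satisfy this, so Rejected. {size=2, material=wood, weight=3, count=7}: material is wood, size = 2 — has this property, so Accepted.

Accepted, Rejected, Accepted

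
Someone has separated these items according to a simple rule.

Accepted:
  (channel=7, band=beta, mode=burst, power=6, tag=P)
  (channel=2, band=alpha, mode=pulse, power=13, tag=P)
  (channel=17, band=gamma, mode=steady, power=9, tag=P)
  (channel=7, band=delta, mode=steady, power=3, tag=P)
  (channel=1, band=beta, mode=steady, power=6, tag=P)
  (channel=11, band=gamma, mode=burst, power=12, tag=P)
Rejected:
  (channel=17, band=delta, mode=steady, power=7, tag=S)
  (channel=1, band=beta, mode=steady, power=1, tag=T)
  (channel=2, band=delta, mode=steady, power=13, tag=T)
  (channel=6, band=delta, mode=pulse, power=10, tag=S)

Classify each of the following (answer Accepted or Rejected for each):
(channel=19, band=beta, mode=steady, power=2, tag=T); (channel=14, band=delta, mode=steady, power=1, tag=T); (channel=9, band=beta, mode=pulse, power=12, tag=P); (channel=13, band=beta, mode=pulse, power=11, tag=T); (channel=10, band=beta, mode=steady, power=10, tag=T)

Rejected, Rejected, Accepted, Rejected, Rejected

The rule appears to be: tag is P.
(channel=19, band=beta, mode=steady, power=2, tag=T) → tag is T → Rejected.
(channel=14, band=delta, mode=steady, power=1, tag=T) → tag is T → Rejected.
(channel=9, band=beta, mode=pulse, power=12, tag=P) → tag is P → Accepted.
(channel=13, band=beta, mode=pulse, power=11, tag=T) → tag is T → Rejected.
(channel=10, band=beta, mode=steady, power=10, tag=T) → tag is T → Rejected.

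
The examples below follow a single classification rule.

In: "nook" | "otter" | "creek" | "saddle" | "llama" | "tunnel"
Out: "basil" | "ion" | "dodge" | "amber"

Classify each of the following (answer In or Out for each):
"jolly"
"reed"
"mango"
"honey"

In, In, Out, Out

The common property of the 'In' items is: has a double letter. No 'Out' item has it.
"jolly": In ('ll' doubled). "reed": In ('ee' doubled). "mango": Out (no doubled letter). "honey": Out (no doubled letter).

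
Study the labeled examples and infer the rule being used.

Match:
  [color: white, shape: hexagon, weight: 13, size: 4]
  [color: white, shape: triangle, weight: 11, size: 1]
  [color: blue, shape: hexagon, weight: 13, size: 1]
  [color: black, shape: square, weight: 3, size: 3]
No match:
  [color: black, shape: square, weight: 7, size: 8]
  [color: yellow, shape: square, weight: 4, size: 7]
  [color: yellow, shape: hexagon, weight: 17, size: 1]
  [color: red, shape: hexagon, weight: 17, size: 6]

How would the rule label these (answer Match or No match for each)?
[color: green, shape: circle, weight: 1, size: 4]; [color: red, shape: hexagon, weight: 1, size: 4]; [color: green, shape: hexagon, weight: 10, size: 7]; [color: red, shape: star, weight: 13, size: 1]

Match, Match, No match, Match

The distinguishing property — weight ≤ 13 AND size ≤ 4 — holds for all the 'Match' cases and none of the 'No match' cases.
[color: green, shape: circle, weight: 1, size: 4]: weight = 1, size = 4 — has this property, so Match. [color: red, shape: hexagon, weight: 1, size: 4]: weight = 1, size = 4 — has this property, so Match. [color: green, shape: hexagon, weight: 10, size: 7]: weight = 10, size = 7 — doesn't match, so No match. [color: red, shape: star, weight: 13, size: 1]: weight = 13, size = 1 — has this property, so Match.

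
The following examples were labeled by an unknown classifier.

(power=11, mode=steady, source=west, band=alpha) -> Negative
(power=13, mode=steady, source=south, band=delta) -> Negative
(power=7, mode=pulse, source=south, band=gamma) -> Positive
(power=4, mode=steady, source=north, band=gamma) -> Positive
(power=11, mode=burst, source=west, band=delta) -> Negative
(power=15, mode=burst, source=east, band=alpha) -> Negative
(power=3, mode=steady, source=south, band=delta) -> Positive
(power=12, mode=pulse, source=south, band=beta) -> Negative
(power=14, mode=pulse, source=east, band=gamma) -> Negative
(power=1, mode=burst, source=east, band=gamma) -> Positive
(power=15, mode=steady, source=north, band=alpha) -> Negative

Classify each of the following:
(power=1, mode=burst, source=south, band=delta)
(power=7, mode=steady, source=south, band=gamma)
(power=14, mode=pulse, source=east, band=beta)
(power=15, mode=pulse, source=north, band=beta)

Positive, Positive, Negative, Negative

The simplest hypothesis consistent with all the labels is: power ≤ 7.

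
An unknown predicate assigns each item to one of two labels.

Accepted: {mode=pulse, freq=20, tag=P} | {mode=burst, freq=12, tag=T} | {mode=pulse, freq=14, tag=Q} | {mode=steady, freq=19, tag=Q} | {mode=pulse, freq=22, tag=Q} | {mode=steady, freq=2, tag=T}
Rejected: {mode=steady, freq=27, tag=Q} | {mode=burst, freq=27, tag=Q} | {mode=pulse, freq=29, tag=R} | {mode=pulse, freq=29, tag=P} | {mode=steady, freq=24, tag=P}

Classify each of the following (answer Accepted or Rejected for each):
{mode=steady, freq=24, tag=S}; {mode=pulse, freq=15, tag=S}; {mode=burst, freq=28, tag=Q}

Rejected, Accepted, Rejected

The rule appears to be: freq ≤ 22.
Rejected: {mode=steady, freq=24, tag=S}, since freq = 24. Accepted: {mode=pulse, freq=15, tag=S}, since freq = 15. Rejected: {mode=burst, freq=28, tag=Q}, since freq = 28.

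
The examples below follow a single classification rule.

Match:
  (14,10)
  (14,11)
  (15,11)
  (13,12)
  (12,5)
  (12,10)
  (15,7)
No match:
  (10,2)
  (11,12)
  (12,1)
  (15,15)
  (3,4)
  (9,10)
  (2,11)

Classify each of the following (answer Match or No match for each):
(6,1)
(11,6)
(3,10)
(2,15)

The distinguishing property — first > second AND sum ≥ 17 — holds for all the 'Match' cases and none of the 'No match' cases.
(6,1): No match (6 > 1, 6+1 = 7). (11,6): Match (11 > 6, 11+6 = 17). (3,10): No match (3 < 10, 3+10 = 13). (2,15): No match (2 < 15, 2+15 = 17).

No match, Match, No match, No match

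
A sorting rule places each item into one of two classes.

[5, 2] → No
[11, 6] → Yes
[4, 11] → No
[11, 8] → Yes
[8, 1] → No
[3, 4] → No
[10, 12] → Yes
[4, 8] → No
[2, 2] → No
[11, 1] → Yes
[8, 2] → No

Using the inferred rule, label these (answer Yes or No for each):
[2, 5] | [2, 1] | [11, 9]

One predicate separates the groups cleanly: first ≥ 10.
[2, 5]: first 2, doesn't qualify → No. [2, 1]: first 2, doesn't qualify → No. [11, 9]: first 11, fits → Yes.

No, No, Yes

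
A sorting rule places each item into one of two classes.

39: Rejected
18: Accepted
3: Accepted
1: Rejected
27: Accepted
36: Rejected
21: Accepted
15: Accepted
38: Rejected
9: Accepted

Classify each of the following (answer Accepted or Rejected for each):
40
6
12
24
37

All 'Accepted' examples share one property — multiple of 3 AND at most 27 — and every 'Rejected' example lacks it.
40 → 40 = 3·13 + 1, 40 > 27 → Rejected.
6 → 6 = 3·2, 6 ≤ 27 → Accepted.
12 → 12 = 3·4, 12 ≤ 27 → Accepted.
24 → 24 = 3·8, 24 ≤ 27 → Accepted.
37 → 37 = 3·12 + 1, 37 > 27 → Rejected.

Rejected, Accepted, Accepted, Accepted, Rejected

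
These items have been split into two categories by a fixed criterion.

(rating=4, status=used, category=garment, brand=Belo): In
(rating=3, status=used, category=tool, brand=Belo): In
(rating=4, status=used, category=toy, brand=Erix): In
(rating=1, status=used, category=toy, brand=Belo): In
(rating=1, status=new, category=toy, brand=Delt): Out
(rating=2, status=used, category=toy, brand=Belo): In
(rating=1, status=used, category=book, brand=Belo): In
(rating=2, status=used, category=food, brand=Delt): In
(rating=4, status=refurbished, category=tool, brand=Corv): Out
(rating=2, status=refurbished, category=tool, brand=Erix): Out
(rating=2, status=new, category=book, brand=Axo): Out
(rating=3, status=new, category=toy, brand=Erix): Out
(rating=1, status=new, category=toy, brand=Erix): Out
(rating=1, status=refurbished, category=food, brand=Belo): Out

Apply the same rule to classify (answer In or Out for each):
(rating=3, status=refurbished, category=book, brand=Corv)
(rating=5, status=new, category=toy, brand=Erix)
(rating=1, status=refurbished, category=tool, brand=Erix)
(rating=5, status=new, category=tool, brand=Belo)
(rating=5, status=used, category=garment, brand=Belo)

Every 'In' example satisfies: status is used. None of the 'Out' examples do.

Out, Out, Out, Out, In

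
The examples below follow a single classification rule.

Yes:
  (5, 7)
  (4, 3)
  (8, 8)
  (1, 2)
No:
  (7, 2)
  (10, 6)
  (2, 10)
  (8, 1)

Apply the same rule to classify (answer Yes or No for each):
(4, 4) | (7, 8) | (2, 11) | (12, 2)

Yes, Yes, No, No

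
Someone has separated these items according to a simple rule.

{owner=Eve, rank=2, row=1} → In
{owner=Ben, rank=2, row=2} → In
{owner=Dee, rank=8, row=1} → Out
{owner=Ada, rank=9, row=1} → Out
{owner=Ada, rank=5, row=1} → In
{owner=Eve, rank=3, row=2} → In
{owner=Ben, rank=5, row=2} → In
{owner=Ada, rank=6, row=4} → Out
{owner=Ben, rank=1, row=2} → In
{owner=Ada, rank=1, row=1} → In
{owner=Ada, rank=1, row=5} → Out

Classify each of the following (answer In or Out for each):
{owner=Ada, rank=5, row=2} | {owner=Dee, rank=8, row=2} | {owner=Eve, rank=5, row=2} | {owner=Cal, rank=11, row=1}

The rule appears to be: row ≤ 2 AND rank ≤ 5.
{owner=Ada, rank=5, row=2}: row = 2, rank = 5 — checks out, so In.
{owner=Dee, rank=8, row=2}: row = 2, rank = 8 — does not fit, so Out.
{owner=Eve, rank=5, row=2}: row = 2, rank = 5 — checks out, so In.
{owner=Cal, rank=11, row=1}: row = 1, rank = 11 — does not fit, so Out.

In, Out, In, Out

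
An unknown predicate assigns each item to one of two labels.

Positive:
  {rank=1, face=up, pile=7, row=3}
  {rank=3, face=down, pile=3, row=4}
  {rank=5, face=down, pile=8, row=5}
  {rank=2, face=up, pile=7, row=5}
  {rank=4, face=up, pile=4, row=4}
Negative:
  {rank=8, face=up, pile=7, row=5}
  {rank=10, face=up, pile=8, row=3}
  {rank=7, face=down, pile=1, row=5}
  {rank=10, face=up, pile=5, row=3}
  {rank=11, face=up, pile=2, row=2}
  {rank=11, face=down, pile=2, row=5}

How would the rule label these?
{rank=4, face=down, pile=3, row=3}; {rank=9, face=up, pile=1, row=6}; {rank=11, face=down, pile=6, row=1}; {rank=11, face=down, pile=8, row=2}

Positive, Negative, Negative, Negative

'Positive' ⟺ rank ≤ 5.
{rank=4, face=down, pile=3, row=3}: rank = 4, matches → Positive. {rank=9, face=up, pile=1, row=6}: rank = 9, does not satisfy this → Negative. {rank=11, face=down, pile=6, row=1}: rank = 11, does not satisfy this → Negative. {rank=11, face=down, pile=8, row=2}: rank = 11, does not satisfy this → Negative.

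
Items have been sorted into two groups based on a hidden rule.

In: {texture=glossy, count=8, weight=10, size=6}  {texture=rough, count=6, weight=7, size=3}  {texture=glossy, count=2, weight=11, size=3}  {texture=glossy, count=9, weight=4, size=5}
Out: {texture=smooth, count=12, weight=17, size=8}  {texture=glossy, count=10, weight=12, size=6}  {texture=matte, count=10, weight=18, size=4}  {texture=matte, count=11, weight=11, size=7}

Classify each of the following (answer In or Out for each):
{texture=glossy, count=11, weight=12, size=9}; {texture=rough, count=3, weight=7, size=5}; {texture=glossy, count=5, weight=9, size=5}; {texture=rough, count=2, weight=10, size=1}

Every 'In' example satisfies: count ≤ 9. None of the 'Out' examples do.
{texture=glossy, count=11, weight=12, size=9}: count = 11 — fails this test, so Out.
{texture=rough, count=3, weight=7, size=5}: count = 3 — matches, so In.
{texture=glossy, count=5, weight=9, size=5}: count = 5 — matches, so In.
{texture=rough, count=2, weight=10, size=1}: count = 2 — matches, so In.

Out, In, In, In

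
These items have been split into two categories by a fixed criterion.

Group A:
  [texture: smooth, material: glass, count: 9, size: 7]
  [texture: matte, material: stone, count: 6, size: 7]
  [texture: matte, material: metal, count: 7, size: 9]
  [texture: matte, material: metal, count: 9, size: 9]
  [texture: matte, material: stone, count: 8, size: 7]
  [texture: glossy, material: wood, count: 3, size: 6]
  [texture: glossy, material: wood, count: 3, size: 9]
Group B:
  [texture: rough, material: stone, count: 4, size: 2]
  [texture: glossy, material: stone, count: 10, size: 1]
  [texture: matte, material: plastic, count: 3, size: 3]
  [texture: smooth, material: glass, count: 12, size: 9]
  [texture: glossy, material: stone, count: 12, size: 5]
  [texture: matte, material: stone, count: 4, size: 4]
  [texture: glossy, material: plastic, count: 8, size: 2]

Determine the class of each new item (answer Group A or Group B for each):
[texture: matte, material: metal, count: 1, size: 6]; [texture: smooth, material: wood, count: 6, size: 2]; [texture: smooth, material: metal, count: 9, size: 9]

A rule that fits every label: count ≤ 9 AND size ≥ 5 — true of each 'Group A' example, false of each 'Group B' one.
[texture: matte, material: metal, count: 1, size: 6]: count = 1, size = 6 — matches, so Group A. [texture: smooth, material: wood, count: 6, size: 2]: count = 6, size = 2 — doesn't match, so Group B. [texture: smooth, material: metal, count: 9, size: 9]: count = 9, size = 9 — matches, so Group A.

Group A, Group B, Group A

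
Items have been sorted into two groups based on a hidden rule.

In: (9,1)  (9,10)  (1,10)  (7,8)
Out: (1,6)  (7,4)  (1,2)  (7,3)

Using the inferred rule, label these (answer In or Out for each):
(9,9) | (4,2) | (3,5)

In, Out, Out

The rule appears to be: max ≥ 8.
(9,9): In (max 9).
(4,2): Out (max 4).
(3,5): Out (max 5).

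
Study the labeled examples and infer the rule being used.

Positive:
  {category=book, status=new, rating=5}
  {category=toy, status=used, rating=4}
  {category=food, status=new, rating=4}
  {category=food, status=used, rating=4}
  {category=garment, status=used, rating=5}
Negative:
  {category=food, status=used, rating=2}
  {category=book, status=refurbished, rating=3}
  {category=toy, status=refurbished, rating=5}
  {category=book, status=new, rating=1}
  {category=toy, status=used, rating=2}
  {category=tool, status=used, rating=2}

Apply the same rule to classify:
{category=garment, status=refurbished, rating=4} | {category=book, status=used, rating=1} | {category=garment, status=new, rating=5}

The classifier is using: status is not refurbished AND rating ≥ 3.
Negative: {category=garment, status=refurbished, rating=4}, since status is refurbished, rating = 4.
Negative: {category=book, status=used, rating=1}, since status is used, rating = 1.
Positive: {category=garment, status=new, rating=5}, since status is new, rating = 5.

Negative, Negative, Positive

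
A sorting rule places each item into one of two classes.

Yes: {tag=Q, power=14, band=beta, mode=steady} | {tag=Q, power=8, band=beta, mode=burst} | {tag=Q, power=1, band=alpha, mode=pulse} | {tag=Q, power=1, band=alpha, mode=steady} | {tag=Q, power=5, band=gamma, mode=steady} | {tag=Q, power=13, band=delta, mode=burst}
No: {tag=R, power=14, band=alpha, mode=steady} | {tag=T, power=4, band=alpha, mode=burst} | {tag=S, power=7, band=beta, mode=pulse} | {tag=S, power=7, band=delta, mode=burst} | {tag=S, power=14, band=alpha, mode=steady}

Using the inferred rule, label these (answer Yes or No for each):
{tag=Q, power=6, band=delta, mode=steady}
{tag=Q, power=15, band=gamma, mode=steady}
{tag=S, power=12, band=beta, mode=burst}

The pattern is that an item is 'Yes' exactly when: tag is Q.
{tag=Q, power=6, band=delta, mode=steady}: tag is Q, matches → Yes. {tag=Q, power=15, band=gamma, mode=steady}: tag is Q, matches → Yes. {tag=S, power=12, band=beta, mode=burst}: tag is S, lacks this property → No.

Yes, Yes, No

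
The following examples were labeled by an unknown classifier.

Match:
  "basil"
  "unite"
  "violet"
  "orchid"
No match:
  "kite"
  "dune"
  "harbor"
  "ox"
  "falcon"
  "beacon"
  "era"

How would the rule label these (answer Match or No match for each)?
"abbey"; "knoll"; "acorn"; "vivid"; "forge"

The classifier is using: length ≥ 5 AND contains 'i'.
"abbey" — length 5, no 'i', hence No match.
"knoll" — length 5, no 'i', hence No match.
"acorn" — length 5, no 'i', hence No match.
"vivid" — length 5, has 'i', hence Match.
"forge" — length 5, no 'i', hence No match.

No match, No match, No match, Match, No match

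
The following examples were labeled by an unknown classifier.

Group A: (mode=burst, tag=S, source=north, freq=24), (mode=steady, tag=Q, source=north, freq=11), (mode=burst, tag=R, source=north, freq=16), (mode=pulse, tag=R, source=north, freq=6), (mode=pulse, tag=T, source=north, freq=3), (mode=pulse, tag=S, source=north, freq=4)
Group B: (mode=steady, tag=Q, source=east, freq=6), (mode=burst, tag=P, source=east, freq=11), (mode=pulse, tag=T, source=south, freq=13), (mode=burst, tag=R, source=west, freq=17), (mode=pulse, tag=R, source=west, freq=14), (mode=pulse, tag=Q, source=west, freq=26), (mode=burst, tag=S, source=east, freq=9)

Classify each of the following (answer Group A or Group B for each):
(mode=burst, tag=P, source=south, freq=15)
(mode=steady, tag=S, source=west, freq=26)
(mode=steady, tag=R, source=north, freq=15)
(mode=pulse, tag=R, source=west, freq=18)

Group B, Group B, Group A, Group B

The distinguishing property — source is north — holds for all the 'Group A' cases and none of the 'Group B' cases.
Group B: (mode=burst, tag=P, source=south, freq=15), since source is south. Group B: (mode=steady, tag=S, source=west, freq=26), since source is west. Group A: (mode=steady, tag=R, source=north, freq=15), since source is north. Group B: (mode=pulse, tag=R, source=west, freq=18), since source is west.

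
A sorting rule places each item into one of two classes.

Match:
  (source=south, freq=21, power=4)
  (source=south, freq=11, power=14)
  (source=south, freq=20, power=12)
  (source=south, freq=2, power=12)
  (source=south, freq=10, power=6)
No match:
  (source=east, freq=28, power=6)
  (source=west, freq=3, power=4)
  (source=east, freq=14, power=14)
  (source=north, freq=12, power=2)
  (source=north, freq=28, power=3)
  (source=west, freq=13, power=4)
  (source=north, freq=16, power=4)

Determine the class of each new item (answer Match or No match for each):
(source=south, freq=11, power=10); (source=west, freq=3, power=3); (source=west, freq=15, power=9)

The distinguishing property — source is south — holds for all the 'Match' cases and none of the 'No match' cases.
(source=south, freq=11, power=10) — source is south, hence Match. (source=west, freq=3, power=3) — source is west, hence No match. (source=west, freq=15, power=9) — source is west, hence No match.

Match, No match, No match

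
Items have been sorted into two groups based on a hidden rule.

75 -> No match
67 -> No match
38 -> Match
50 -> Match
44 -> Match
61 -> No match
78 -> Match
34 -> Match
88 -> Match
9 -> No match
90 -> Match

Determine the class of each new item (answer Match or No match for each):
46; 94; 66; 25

Match, Match, Match, No match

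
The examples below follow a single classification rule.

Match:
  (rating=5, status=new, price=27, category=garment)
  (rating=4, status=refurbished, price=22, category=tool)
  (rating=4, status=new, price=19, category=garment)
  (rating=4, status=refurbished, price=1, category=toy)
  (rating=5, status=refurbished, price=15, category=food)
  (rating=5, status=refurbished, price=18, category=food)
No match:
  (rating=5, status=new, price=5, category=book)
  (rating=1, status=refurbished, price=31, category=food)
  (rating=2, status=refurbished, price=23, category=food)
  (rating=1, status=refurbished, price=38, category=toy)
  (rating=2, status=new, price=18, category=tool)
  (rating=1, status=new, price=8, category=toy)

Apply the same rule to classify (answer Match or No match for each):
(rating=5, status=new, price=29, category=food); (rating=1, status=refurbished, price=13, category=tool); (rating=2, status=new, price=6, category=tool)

Match, No match, No match

The distinguishing property — rating ≥ 4 AND price ≠ 5 — holds for all the 'Match' cases and none of the 'No match' cases.
(rating=5, status=new, price=29, category=food): rating = 5, price = 29, has this property → Match. (rating=1, status=refurbished, price=13, category=tool): rating = 1, price = 13, fails the rule → No match. (rating=2, status=new, price=6, category=tool): rating = 2, price = 6, fails the rule → No match.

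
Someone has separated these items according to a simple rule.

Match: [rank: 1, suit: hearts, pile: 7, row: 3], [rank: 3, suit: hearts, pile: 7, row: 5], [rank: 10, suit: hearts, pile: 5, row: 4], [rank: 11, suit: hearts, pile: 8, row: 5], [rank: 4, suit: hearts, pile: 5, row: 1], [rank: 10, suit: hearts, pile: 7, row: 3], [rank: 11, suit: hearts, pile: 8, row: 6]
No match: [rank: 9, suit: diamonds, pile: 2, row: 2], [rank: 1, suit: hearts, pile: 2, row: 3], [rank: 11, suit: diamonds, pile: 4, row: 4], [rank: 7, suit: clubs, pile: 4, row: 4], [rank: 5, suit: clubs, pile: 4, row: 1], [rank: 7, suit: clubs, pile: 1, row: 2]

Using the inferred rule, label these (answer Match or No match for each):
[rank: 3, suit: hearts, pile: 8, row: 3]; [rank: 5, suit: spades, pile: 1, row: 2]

Match, No match

The simplest hypothesis consistent with all the labels is: pile ≥ 5.
[rank: 3, suit: hearts, pile: 8, row: 3]: Match (pile = 8).
[rank: 5, suit: spades, pile: 1, row: 2]: No match (pile = 1).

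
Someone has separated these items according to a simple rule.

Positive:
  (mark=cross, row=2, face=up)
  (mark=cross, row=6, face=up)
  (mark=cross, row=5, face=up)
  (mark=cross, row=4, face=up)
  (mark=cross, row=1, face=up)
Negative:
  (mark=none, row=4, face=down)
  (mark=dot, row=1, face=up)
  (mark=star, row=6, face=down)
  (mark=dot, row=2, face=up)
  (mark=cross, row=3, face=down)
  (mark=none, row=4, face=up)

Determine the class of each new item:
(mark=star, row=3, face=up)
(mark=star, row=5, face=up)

Negative, Negative

The common property of the 'Positive' items is: face is up AND mark is cross. No 'Negative' item has it.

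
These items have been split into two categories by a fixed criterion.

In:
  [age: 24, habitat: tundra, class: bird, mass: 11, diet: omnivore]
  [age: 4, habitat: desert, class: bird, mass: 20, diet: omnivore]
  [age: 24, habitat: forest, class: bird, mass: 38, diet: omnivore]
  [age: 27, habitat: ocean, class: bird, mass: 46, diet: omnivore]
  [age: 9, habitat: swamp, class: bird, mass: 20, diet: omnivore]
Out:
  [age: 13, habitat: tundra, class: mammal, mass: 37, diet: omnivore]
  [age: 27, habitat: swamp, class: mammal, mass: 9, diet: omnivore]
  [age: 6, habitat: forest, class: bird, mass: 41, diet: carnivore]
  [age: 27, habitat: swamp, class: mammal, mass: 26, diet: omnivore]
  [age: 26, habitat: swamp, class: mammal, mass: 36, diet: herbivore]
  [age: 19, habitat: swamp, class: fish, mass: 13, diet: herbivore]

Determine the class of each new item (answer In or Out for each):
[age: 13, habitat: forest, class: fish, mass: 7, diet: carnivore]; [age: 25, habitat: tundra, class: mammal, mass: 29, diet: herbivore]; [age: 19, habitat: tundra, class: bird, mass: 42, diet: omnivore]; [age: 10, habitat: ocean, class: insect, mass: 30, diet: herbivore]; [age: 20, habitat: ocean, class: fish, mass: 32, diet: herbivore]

All 'In' examples share one property — diet is omnivore AND class is bird — and every 'Out' example lacks it.
[age: 13, habitat: forest, class: fish, mass: 7, diet: carnivore] — diet is carnivore, class is fish, hence Out.
[age: 25, habitat: tundra, class: mammal, mass: 29, diet: herbivore] — diet is herbivore, class is mammal, hence Out.
[age: 19, habitat: tundra, class: bird, mass: 42, diet: omnivore] — diet is omnivore, class is bird, hence In.
[age: 10, habitat: ocean, class: insect, mass: 30, diet: herbivore] — diet is herbivore, class is insect, hence Out.
[age: 20, habitat: ocean, class: fish, mass: 32, diet: herbivore] — diet is herbivore, class is fish, hence Out.

Out, Out, In, Out, Out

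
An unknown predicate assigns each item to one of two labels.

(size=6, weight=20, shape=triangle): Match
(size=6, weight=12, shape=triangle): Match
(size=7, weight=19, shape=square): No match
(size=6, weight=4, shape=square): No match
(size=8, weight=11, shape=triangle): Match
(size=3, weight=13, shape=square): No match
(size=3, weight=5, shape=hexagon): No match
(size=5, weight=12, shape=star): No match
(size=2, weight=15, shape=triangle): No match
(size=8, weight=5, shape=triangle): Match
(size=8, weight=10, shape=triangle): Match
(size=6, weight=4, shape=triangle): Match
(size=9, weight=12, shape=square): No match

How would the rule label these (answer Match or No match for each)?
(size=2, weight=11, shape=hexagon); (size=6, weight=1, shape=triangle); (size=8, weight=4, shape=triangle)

No match, Match, Match

A rule that fits every label: shape is triangle AND size ≥ 3 — true of each 'Match' example, false of each 'No match' one.
No match: (size=2, weight=11, shape=hexagon), since shape is hexagon, size = 2.
Match: (size=6, weight=1, shape=triangle), since shape is triangle, size = 6.
Match: (size=8, weight=4, shape=triangle), since shape is triangle, size = 8.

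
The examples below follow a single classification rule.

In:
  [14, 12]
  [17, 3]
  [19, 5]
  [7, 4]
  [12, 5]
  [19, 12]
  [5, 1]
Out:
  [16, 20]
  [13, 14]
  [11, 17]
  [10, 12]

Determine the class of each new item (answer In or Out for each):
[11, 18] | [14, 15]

Out, Out

'In' ⟺ first > second.
[11, 18]: 11 < 18, does not fit → Out. [14, 15]: 14 < 15, does not fit → Out.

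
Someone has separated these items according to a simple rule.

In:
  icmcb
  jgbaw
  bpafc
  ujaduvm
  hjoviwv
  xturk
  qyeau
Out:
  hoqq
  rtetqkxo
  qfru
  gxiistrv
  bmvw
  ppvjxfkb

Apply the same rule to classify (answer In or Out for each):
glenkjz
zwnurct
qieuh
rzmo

In, In, In, Out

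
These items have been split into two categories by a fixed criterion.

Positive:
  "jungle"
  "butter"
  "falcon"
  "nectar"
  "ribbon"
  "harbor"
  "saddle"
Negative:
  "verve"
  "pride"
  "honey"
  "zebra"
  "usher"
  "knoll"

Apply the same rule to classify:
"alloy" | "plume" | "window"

The classifier is using: even length.
"alloy" → length 5 → Negative. "plume" → length 5 → Negative. "window" → length 6 → Positive.

Negative, Negative, Positive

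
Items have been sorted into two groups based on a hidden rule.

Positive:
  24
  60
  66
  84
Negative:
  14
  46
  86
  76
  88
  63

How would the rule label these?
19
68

Negative, Negative

Rule: multiple of 6. This holds for each 'Positive' example and fails for each 'Negative' one.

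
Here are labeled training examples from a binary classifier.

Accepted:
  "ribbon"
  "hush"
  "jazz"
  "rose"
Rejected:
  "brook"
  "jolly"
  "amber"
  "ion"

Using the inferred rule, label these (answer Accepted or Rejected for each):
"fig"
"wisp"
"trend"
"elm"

Checking candidate rules against both groups, what survives is: even length.
"fig": length 3, doesn't qualify → Rejected. "wisp": length 4, qualifies → Accepted. "trend": length 5, doesn't qualify → Rejected. "elm": length 3, doesn't qualify → Rejected.

Rejected, Accepted, Rejected, Rejected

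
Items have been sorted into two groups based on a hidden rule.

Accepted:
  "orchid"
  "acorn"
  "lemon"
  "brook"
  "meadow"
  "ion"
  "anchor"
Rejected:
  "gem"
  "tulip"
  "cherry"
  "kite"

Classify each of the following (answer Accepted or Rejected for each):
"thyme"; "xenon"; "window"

Every 'Accepted' example satisfies: contains 'o'. None of the 'Rejected' examples do.
"thyme" — no 'o', hence Rejected.
"xenon" — has 'o', hence Accepted.
"window" — has 'o', hence Accepted.

Rejected, Accepted, Accepted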